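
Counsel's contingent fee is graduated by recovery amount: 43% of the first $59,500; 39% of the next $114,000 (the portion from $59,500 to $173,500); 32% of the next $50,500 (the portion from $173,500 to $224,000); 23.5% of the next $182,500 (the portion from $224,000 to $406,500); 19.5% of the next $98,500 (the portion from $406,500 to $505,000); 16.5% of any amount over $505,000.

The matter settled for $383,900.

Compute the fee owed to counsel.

$123,781.50

First $59,500 at 43% = $25,585.00
Next $114,000 at 39% = $44,460.00
Next $50,500 at 32% = $16,160.00
Remaining $159,900 at 23.5% = $37,576.50
Fee: $25,585.00 + $44,460.00 + $16,160.00 + $37,576.50 = $123,781.50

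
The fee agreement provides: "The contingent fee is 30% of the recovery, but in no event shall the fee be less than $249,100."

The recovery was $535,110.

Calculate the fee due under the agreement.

30% of $535,110 = $160,533.00
That is below the $249,100 minimum, so the minimum applies.

$249,100.00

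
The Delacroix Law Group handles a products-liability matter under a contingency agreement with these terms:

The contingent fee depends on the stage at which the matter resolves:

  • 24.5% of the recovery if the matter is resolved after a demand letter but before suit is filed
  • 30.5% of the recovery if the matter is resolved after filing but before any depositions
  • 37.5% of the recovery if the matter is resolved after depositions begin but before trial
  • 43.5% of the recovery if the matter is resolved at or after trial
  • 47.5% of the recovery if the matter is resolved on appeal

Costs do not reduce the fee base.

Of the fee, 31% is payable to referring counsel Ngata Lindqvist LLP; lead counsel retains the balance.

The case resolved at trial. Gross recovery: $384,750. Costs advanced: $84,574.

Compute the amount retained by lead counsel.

$115,482.71

Fee base is the gross recovery, $384,750; costs are reimbursed separately.
The matter resolved at trial, so the 43.5% rate applies.
$384,750 × 43.5% = $167,366.25
Referral share: 31% of $167,366.25 = $51,883.54; lead counsel retains $167,366.25 − $51,883.54 = $115,482.71.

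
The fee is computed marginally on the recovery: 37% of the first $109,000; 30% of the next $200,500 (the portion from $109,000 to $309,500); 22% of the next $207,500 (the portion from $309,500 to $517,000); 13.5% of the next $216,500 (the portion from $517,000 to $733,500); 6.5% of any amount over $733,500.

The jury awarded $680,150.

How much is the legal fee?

$168,155.25

First $109,000 at 37% = $40,330.00
Next $200,500 at 30% = $60,150.00
Next $207,500 at 22% = $45,650.00
Remaining $163,150 at 13.5% = $22,025.25
Fee: $40,330.00 + $60,150.00 + $45,650.00 + $22,025.25 = $168,155.25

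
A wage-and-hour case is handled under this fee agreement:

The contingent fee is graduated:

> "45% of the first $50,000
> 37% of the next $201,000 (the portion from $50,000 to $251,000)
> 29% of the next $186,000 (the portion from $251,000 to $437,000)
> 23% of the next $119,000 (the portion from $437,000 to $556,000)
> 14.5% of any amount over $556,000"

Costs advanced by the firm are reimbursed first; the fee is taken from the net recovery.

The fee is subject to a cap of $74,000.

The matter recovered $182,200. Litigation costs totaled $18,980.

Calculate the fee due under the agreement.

$64,391.40

Fee base (net of costs): $182,200 − $18,980 = $163,220
First $50,000 at 45% = $22,500.00
Remaining $113,220 at 37% = $41,891.40
Fee: $22,500.00 + $41,891.40 = $64,391.40
$64,391.40 is under the $74,000 cap.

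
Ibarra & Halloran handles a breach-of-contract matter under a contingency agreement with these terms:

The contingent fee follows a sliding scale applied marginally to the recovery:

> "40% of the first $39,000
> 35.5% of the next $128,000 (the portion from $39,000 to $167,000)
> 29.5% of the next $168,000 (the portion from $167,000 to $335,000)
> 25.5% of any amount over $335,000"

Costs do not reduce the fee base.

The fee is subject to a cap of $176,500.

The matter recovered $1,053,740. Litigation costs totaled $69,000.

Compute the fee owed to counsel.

$176,500.00

Fee base is the gross recovery, $1,053,740; costs are reimbursed separately.
First $39,000 at 40% = $15,600.00
Next $128,000 at 35.5% = $45,440.00
Next $168,000 at 29.5% = $49,560.00
Remaining $718,740 at 25.5% = $183,278.70
Fee: $15,600.00 + $45,440.00 + $49,560.00 + $183,278.70 = $293,878.70
$293,878.70 exceeds the $176,500 cap, so the fee is capped at $176,500.00.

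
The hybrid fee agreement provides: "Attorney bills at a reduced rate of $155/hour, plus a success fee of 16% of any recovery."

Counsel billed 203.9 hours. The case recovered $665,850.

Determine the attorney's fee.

$138,140.50

Hourly: 203.9 × $155 = $31,604.50
Success fee: 16% of $665,850 = $106,536.00
Total: $31,604.50 + $106,536.00 = $138,140.50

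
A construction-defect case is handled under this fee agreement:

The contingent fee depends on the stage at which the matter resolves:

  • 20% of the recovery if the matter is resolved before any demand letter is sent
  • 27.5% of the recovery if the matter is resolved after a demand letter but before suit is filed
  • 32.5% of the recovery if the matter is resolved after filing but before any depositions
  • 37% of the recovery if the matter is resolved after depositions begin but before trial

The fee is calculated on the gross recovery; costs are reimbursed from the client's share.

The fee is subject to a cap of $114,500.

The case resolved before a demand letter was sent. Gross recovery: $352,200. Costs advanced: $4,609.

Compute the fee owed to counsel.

Fee base is the gross recovery, $352,200; costs are reimbursed separately.
The matter resolved before a demand letter was sent, so the 20% rate applies.
$352,200 × 20% = $70,440.00
$70,440.00 is under the $114,500 cap.

$70,440.00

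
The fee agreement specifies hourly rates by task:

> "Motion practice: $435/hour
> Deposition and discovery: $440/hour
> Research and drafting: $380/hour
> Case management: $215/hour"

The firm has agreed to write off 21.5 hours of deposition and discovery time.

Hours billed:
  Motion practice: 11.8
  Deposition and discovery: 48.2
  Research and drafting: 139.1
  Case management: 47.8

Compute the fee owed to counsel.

$80,016.00

Motion practice: 11.8 × $435 = $5,133.00
Deposition and discovery: 48.2 × $440 = $21,208.00
Research and drafting: 139.1 × $380 = $52,858.00
Case management: 47.8 × $215 = $10,277.00
Subtotal: $89,476.00
Write-off: 21.5 × $440 = $9,460.00
Total: $89,476.00 − $9,460.00 = $80,016.00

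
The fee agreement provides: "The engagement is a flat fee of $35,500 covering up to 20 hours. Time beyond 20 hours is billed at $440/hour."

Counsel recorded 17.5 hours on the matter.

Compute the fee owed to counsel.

$35,500.00

17.5 hours is within the 20-hour scope; only the flat fee applies.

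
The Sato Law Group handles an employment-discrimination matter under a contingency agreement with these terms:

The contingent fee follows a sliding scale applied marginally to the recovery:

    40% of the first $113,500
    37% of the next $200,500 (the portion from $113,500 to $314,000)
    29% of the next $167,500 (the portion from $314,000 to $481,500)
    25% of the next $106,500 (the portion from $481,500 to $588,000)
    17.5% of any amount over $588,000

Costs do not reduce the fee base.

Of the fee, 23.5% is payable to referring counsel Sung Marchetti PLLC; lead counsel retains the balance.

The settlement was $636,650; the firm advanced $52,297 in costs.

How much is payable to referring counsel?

$47,775.21

Fee base is the gross recovery, $636,650; costs are reimbursed separately.
First $113,500 at 40% = $45,400.00
Next $200,500 at 37% = $74,185.00
Next $167,500 at 29% = $48,575.00
Next $106,500 at 25% = $26,625.00
Remaining $48,650 at 17.5% = $8,513.75
Fee: $45,400.00 + $74,185.00 + $48,575.00 + $26,625.00 + $8,513.75 = $203,298.75
Referral share: 23.5% of $203,298.75 = $47,775.21; lead counsel retains $203,298.75 − $47,775.21 = $155,523.54.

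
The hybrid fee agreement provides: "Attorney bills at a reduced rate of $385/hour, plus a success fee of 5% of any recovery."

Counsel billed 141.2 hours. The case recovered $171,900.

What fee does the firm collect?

Hourly: 141.2 × $385 = $54,362.00
Success fee: 5% of $171,900 = $8,595.00
Total: $54,362.00 + $8,595.00 = $62,957.00

$62,957.00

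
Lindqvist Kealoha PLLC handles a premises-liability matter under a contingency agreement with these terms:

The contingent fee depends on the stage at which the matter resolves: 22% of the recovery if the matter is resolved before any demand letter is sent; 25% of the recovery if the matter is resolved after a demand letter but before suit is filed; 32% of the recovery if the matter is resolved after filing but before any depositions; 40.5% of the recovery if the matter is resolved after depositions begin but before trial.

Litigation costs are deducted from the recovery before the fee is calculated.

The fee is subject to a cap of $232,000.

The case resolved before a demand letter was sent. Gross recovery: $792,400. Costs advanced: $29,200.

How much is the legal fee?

$167,904.00

Fee base (net of costs): $792,400 − $29,200 = $763,200
The matter resolved before a demand letter was sent, so the 22% rate applies.
$763,200 × 22% = $167,904.00
$167,904.00 is under the $232,000 cap.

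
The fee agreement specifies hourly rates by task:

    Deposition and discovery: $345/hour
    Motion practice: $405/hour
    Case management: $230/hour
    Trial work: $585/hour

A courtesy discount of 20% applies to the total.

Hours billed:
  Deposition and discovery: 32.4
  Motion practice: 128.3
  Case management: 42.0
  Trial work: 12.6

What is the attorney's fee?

$64,136.40

Deposition and discovery: 32.4 × $345 = $11,178.00
Motion practice: 128.3 × $405 = $51,961.50
Case management: 42.0 × $230 = $9,660.00
Trial work: 12.6 × $585 = $7,371.00
Subtotal: $80,170.50
Less 20% discount: −$16,034.10
Total: $80,170.50 − $16,034.10 = $64,136.40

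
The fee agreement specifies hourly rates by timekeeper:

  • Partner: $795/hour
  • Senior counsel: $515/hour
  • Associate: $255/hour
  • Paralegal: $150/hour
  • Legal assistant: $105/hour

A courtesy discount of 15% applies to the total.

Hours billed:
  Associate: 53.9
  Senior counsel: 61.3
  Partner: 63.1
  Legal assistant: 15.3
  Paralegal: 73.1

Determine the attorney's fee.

Partner: 63.1 × $795 = $50,164.50
Senior counsel: 61.3 × $515 = $31,569.50
Associate: 53.9 × $255 = $13,744.50
Paralegal: 73.1 × $150 = $10,965.00
Legal assistant: 15.3 × $105 = $1,606.50
Subtotal: $108,050.00
Less 15% discount: −$16,207.50
Total: $108,050.00 − $16,207.50 = $91,842.50

$91,842.50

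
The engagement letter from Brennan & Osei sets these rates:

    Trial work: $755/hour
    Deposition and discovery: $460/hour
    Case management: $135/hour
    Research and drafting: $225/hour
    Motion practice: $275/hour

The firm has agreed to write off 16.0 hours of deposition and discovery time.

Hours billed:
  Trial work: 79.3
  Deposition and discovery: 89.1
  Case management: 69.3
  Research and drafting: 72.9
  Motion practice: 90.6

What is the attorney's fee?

$144,170.50

Trial work: 79.3 × $755 = $59,871.50
Deposition and discovery: 89.1 × $460 = $40,986.00
Case management: 69.3 × $135 = $9,355.50
Research and drafting: 72.9 × $225 = $16,402.50
Motion practice: 90.6 × $275 = $24,915.00
Subtotal: $151,530.50
Write-off: 16.0 × $460 = $7,360.00
Total: $151,530.50 − $7,360.00 = $144,170.50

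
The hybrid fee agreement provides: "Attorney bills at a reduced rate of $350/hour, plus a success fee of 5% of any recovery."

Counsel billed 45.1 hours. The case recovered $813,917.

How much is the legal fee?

$56,480.85

Hourly: 45.1 × $350 = $15,785.00
Success fee: 5% of $813,917 = $40,695.85
Total: $15,785.00 + $40,695.85 = $56,480.85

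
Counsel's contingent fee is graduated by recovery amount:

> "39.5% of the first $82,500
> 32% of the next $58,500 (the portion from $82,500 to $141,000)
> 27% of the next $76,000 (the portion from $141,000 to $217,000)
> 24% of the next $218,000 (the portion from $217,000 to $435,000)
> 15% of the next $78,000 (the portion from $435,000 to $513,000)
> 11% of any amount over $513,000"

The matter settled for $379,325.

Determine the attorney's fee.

First $82,500 at 39.5% = $32,587.50
Next $58,500 at 32% = $18,720.00
Next $76,000 at 27% = $20,520.00
Remaining $162,325 at 24% = $38,958.00
Fee: $32,587.50 + $18,720.00 + $20,520.00 + $38,958.00 = $110,785.50

$110,785.50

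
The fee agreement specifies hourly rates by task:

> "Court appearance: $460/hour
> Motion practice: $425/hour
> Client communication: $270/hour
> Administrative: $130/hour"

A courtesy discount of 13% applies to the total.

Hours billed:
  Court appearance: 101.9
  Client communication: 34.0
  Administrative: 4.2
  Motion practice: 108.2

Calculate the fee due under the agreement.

$89,248.95

Court appearance: 101.9 × $460 = $46,874.00
Motion practice: 108.2 × $425 = $45,985.00
Client communication: 34.0 × $270 = $9,180.00
Administrative: 4.2 × $130 = $546.00
Subtotal: $102,585.00
Less 13% discount: −$13,336.05
Total: $102,585.00 − $13,336.05 = $89,248.95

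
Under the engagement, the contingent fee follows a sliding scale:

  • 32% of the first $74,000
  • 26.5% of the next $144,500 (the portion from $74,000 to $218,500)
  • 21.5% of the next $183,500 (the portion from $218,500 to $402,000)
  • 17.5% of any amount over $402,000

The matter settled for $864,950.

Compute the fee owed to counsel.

First $74,000 at 32% = $23,680.00
Next $144,500 at 26.5% = $38,292.50
Next $183,500 at 21.5% = $39,452.50
Remaining $462,950 at 17.5% = $81,016.25
Fee: $23,680.00 + $38,292.50 + $39,452.50 + $81,016.25 = $182,441.25

$182,441.25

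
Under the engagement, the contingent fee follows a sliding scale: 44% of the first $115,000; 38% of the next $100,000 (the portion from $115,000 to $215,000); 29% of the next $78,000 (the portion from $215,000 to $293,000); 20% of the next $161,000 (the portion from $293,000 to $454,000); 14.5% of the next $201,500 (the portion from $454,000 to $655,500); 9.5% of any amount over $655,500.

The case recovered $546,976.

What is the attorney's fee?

First $115,000 at 44% = $50,600.00
Next $100,000 at 38% = $38,000.00
Next $78,000 at 29% = $22,620.00
Next $161,000 at 20% = $32,200.00
Remaining $92,976 at 14.5% = $13,481.52
Fee: $50,600.00 + $38,000.00 + $22,620.00 + $32,200.00 + $13,481.52 = $156,901.52

$156,901.52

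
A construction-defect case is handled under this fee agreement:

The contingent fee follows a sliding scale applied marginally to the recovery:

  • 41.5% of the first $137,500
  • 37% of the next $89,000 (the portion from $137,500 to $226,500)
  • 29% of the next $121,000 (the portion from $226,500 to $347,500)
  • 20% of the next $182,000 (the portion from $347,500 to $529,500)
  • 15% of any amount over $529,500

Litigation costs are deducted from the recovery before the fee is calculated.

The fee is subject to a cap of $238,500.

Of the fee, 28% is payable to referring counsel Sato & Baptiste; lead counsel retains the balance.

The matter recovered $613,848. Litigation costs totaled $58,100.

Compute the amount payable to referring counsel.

Fee base (net of costs): $613,848 − $58,100 = $555,748
First $137,500 at 41.5% = $57,062.50
Next $89,000 at 37% = $32,930.00
Next $121,000 at 29% = $35,090.00
Next $182,000 at 20% = $36,400.00
Remaining $26,248 at 15% = $3,937.20
Fee: $57,062.50 + $32,930.00 + $35,090.00 + $36,400.00 + $3,937.20 = $165,419.70
$165,419.70 is under the $238,500 cap.
Referral share: 28% of $165,419.70 = $46,317.52; lead counsel retains $165,419.70 − $46,317.52 = $119,102.18.

$46,317.52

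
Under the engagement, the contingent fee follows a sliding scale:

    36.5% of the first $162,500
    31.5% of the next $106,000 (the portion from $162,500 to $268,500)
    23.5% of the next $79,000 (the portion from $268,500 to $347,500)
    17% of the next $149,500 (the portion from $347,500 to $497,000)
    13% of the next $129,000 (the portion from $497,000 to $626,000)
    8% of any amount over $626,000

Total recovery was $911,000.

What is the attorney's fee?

$176,252.50

First $162,500 at 36.5% = $59,312.50
Next $106,000 at 31.5% = $33,390.00
Next $79,000 at 23.5% = $18,565.00
Next $149,500 at 17% = $25,415.00
Next $129,000 at 13% = $16,770.00
Remaining $285,000 at 8% = $22,800.00
Fee: $59,312.50 + $33,390.00 + $18,565.00 + $25,415.00 + $16,770.00 + $22,800.00 = $176,252.50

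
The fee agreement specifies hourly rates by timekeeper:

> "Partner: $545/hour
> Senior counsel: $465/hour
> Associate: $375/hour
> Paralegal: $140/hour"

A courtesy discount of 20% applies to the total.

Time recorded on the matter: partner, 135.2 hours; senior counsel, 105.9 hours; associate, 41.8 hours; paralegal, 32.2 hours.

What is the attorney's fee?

Partner: 135.2 × $545 = $73,684.00
Senior counsel: 105.9 × $465 = $49,243.50
Associate: 41.8 × $375 = $15,675.00
Paralegal: 32.2 × $140 = $4,508.00
Subtotal: $143,110.50
Less 20% discount: −$28,622.10
Total: $143,110.50 − $28,622.10 = $114,488.40

$114,488.40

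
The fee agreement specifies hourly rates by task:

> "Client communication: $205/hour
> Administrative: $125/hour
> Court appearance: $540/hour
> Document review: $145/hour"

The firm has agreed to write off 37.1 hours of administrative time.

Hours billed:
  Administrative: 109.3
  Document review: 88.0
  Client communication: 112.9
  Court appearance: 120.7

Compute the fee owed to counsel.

$110,107.50

Client communication: 112.9 × $205 = $23,144.50
Administrative: 109.3 × $125 = $13,662.50
Court appearance: 120.7 × $540 = $65,178.00
Document review: 88.0 × $145 = $12,760.00
Subtotal: $114,745.00
Write-off: 37.1 × $125 = $4,637.50
Total: $114,745.00 − $4,637.50 = $110,107.50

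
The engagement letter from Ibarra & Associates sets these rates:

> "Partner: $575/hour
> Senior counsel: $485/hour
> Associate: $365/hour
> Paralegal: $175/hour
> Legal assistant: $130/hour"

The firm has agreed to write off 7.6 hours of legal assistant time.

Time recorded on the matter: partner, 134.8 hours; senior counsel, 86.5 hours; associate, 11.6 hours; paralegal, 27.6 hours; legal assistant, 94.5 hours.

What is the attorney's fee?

Partner: 134.8 × $575 = $77,510.00
Senior counsel: 86.5 × $485 = $41,952.50
Associate: 11.6 × $365 = $4,234.00
Paralegal: 27.6 × $175 = $4,830.00
Legal assistant: 94.5 × $130 = $12,285.00
Subtotal: $140,811.50
Write-off: 7.6 × $130 = $988.00
Total: $140,811.50 − $988.00 = $139,823.50

$139,823.50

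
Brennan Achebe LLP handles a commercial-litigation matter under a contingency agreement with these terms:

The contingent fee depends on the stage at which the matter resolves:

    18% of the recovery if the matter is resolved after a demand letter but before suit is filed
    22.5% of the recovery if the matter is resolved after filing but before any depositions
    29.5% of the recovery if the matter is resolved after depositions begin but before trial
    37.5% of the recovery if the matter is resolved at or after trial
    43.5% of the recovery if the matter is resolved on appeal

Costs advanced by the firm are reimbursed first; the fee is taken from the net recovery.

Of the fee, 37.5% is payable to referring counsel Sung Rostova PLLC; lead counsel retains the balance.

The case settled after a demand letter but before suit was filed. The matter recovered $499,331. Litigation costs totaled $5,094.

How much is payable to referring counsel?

Fee base (net of costs): $499,331 − $5,094 = $494,237
The matter settled after a demand letter but before suit was filed, so the 18% rate applies.
$494,237 × 18% = $88,962.66
Referral share: 37.5% of $88,962.66 = $33,361.00; lead counsel retains $88,962.66 − $33,361.00 = $55,601.66.

$33,361.00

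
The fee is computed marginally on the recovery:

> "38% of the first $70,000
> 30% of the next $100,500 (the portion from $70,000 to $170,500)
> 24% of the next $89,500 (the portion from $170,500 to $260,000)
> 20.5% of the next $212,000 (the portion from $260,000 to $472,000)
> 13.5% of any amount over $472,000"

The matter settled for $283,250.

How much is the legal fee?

First $70,000 at 38% = $26,600.00
Next $100,500 at 30% = $30,150.00
Next $89,500 at 24% = $21,480.00
Remaining $23,250 at 20.5% = $4,766.25
Fee: $26,600.00 + $30,150.00 + $21,480.00 + $4,766.25 = $82,996.25

$82,996.25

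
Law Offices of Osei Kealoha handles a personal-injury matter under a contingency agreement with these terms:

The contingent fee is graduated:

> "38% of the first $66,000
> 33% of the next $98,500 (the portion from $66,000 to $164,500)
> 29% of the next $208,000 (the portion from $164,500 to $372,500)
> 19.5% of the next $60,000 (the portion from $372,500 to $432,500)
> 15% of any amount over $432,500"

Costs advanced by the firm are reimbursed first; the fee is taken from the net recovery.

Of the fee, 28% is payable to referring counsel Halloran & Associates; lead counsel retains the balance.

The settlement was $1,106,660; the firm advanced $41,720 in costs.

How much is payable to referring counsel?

$62,851.88

Fee base (net of costs): $1,106,660 − $41,720 = $1,064,940
First $66,000 at 38% = $25,080.00
Next $98,500 at 33% = $32,505.00
Next $208,000 at 29% = $60,320.00
Next $60,000 at 19.5% = $11,700.00
Remaining $632,440 at 15% = $94,866.00
Fee: $25,080.00 + $32,505.00 + $60,320.00 + $11,700.00 + $94,866.00 = $224,471.00
Referral share: 28% of $224,471.00 = $62,851.88; lead counsel retains $224,471.00 − $62,851.88 = $161,619.12.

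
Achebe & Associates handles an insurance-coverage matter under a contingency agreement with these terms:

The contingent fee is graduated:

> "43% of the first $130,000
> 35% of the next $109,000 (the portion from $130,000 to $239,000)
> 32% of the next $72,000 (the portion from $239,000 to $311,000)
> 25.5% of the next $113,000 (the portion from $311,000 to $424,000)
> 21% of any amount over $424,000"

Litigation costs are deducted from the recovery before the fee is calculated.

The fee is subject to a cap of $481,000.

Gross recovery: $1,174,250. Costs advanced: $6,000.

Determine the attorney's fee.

Fee base (net of costs): $1,174,250 − $6,000 = $1,168,250
First $130,000 at 43% = $55,900.00
Next $109,000 at 35% = $38,150.00
Next $72,000 at 32% = $23,040.00
Next $113,000 at 25.5% = $28,815.00
Remaining $744,250 at 21% = $156,292.50
Fee: $55,900.00 + $38,150.00 + $23,040.00 + $28,815.00 + $156,292.50 = $302,197.50
$302,197.50 is under the $481,000 cap.

$302,197.50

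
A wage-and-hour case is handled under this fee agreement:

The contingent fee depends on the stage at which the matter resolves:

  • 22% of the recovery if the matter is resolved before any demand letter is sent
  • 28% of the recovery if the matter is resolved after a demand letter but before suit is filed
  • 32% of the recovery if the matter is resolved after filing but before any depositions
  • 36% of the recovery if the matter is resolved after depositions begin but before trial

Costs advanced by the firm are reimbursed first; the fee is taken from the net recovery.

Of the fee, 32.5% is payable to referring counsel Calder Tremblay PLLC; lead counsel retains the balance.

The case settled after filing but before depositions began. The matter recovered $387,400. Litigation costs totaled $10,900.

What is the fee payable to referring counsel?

$39,156.00

Fee base (net of costs): $387,400 − $10,900 = $376,500
The matter settled after filing but before depositions began, so the 32% rate applies.
$376,500 × 32% = $120,480.00
Referral share: 32.5% of $120,480.00 = $39,156.00; lead counsel retains $120,480.00 − $39,156.00 = $81,324.00.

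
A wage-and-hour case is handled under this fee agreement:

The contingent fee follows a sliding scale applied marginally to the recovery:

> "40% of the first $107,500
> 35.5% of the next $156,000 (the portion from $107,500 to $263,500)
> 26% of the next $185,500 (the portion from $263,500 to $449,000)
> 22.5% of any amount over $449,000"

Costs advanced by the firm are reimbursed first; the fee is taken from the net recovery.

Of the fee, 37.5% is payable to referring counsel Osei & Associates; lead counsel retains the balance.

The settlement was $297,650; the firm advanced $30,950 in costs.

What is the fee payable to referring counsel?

$37,204.50

Fee base (net of costs): $297,650 − $30,950 = $266,700
First $107,500 at 40% = $43,000.00
Next $156,000 at 35.5% = $55,380.00
Remaining $3,200 at 26% = $832.00
Fee: $43,000.00 + $55,380.00 + $832.00 = $99,212.00
Referral share: 37.5% of $99,212.00 = $37,204.50; lead counsel retains $99,212.00 − $37,204.50 = $62,007.50.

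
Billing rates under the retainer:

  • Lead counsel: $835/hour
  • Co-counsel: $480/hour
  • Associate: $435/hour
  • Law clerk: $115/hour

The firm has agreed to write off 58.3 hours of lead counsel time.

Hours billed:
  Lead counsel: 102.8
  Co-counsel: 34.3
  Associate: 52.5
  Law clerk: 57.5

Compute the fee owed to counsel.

$83,071.50

Lead counsel: 102.8 × $835 = $85,838.00
Co-counsel: 34.3 × $480 = $16,464.00
Associate: 52.5 × $435 = $22,837.50
Law clerk: 57.5 × $115 = $6,612.50
Subtotal: $131,752.00
Write-off: 58.3 × $835 = $48,680.50
Total: $131,752.00 − $48,680.50 = $83,071.50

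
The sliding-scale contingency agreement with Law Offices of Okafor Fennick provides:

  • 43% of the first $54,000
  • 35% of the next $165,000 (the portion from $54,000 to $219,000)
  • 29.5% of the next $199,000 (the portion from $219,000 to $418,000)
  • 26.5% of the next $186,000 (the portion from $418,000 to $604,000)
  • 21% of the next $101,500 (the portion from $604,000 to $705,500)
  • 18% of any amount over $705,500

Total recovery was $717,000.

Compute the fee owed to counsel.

First $54,000 at 43% = $23,220.00
Next $165,000 at 35% = $57,750.00
Next $199,000 at 29.5% = $58,705.00
Next $186,000 at 26.5% = $49,290.00
Next $101,500 at 21% = $21,315.00
Remaining $11,500 at 18% = $2,070.00
Fee: $23,220.00 + $57,750.00 + $58,705.00 + $49,290.00 + $21,315.00 + $2,070.00 = $212,350.00

$212,350.00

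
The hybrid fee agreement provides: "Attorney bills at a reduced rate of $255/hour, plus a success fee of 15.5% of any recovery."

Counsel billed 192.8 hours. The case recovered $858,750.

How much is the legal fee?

$182,270.25

Hourly: 192.8 × $255 = $49,164.00
Success fee: 15.5% of $858,750 = $133,106.25
Total: $49,164.00 + $133,106.25 = $182,270.25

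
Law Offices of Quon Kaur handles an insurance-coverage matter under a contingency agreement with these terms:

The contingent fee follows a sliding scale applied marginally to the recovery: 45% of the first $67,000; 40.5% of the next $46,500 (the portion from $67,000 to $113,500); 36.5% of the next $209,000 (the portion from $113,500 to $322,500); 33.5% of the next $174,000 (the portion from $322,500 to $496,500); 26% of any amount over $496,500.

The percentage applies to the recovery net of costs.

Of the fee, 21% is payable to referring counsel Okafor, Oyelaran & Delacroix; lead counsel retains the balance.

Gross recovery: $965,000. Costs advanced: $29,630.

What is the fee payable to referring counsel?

Fee base (net of costs): $965,000 − $29,630 = $935,370
First $67,000 at 45% = $30,150.00
Next $46,500 at 40.5% = $18,832.50
Next $209,000 at 36.5% = $76,285.00
Next $174,000 at 33.5% = $58,290.00
Remaining $438,870 at 26% = $114,106.20
Fee: $30,150.00 + $18,832.50 + $76,285.00 + $58,290.00 + $114,106.20 = $297,663.70
Referral share: 21% of $297,663.70 = $62,509.38; lead counsel retains $297,663.70 − $62,509.38 = $235,154.32.

$62,509.38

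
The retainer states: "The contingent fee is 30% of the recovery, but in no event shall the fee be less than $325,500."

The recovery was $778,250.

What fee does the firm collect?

$325,500.00

30% of $778,250 = $233,475.00
That is below the $325,500 minimum, so the minimum applies.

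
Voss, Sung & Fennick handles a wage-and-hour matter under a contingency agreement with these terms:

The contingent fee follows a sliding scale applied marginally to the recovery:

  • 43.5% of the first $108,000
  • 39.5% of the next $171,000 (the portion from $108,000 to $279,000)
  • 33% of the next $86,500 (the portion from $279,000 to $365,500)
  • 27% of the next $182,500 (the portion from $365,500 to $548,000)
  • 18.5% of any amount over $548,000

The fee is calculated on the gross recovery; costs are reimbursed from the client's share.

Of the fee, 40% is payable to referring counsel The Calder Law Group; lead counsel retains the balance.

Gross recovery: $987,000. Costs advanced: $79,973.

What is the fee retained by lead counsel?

Fee base is the gross recovery, $987,000; costs are reimbursed separately.
First $108,000 at 43.5% = $46,980.00
Next $171,000 at 39.5% = $67,545.00
Next $86,500 at 33% = $28,545.00
Next $182,500 at 27% = $49,275.00
Remaining $439,000 at 18.5% = $81,215.00
Fee: $46,980.00 + $67,545.00 + $28,545.00 + $49,275.00 + $81,215.00 = $273,560.00
Referral share: 40% of $273,560.00 = $109,424.00; lead counsel retains $273,560.00 − $109,424.00 = $164,136.00.

$164,136.00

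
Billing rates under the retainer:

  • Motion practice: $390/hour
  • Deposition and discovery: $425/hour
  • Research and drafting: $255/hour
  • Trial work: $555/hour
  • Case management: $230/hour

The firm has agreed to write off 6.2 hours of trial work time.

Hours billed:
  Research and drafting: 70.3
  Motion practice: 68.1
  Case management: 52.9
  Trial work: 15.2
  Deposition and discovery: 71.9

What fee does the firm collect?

$92,205.00

Motion practice: 68.1 × $390 = $26,559.00
Deposition and discovery: 71.9 × $425 = $30,557.50
Research and drafting: 70.3 × $255 = $17,926.50
Trial work: 15.2 × $555 = $8,436.00
Case management: 52.9 × $230 = $12,167.00
Subtotal: $95,646.00
Write-off: 6.2 × $555 = $3,441.00
Total: $95,646.00 − $3,441.00 = $92,205.00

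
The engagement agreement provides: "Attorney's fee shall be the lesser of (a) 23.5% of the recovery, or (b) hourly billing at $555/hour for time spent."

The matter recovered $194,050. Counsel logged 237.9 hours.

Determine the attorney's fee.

$45,601.75

(a) 23.5% of $194,050 = $45,601.75
(b) 237.9 × $555 = $132,034.50
The lesser is (a): $45,601.75.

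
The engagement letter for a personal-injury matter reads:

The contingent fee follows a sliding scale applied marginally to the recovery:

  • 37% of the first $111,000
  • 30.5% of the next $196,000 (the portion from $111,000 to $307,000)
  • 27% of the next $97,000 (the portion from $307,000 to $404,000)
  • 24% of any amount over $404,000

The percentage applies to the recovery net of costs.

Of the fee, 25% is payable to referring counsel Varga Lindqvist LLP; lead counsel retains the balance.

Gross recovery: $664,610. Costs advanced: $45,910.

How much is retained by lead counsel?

$133,926.00

Fee base (net of costs): $664,610 − $45,910 = $618,700
First $111,000 at 37% = $41,070.00
Next $196,000 at 30.5% = $59,780.00
Next $97,000 at 27% = $26,190.00
Remaining $214,700 at 24% = $51,528.00
Fee: $41,070.00 + $59,780.00 + $26,190.00 + $51,528.00 = $178,568.00
Referral share: 25% of $178,568.00 = $44,642.00; lead counsel retains $178,568.00 − $44,642.00 = $133,926.00.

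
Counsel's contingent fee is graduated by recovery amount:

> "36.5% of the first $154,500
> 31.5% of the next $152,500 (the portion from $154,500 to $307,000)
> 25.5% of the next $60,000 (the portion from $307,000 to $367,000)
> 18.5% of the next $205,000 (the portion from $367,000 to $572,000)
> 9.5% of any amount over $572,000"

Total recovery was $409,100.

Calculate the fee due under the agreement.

$127,518.50

First $154,500 at 36.5% = $56,392.50
Next $152,500 at 31.5% = $48,037.50
Next $60,000 at 25.5% = $15,300.00
Remaining $42,100 at 18.5% = $7,788.50
Fee: $56,392.50 + $48,037.50 + $15,300.00 + $7,788.50 = $127,518.50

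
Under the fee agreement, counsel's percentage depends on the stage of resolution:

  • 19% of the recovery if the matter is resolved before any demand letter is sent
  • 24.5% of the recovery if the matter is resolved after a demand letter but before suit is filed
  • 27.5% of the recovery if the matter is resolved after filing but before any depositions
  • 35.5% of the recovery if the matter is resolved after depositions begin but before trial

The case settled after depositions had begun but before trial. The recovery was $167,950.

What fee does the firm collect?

The matter settled after depositions had begun but before trial, so the 35.5% rate applies.
$167,950 × 35.5% = $59,622.25

$59,622.25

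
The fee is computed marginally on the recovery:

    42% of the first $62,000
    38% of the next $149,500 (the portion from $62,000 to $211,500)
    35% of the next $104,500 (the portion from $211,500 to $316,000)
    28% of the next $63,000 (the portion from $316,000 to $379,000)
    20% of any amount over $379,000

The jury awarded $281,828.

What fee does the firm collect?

First $62,000 at 42% = $26,040.00
Next $149,500 at 38% = $56,810.00
Remaining $70,328 at 35% = $24,614.80
Fee: $26,040.00 + $56,810.00 + $24,614.80 = $107,464.80

$107,464.80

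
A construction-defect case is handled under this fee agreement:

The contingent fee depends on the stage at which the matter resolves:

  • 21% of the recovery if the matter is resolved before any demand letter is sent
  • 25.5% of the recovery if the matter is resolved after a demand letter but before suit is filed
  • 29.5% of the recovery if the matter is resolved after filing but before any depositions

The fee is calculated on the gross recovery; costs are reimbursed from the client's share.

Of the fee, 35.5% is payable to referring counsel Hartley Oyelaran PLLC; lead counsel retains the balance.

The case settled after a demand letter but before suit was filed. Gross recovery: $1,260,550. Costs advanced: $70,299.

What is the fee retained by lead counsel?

$207,328.96

Fee base is the gross recovery, $1,260,550; costs are reimbursed separately.
The matter settled after a demand letter but before suit was filed, so the 25.5% rate applies.
$1,260,550 × 25.5% = $321,440.25
Referral share: 35.5% of $321,440.25 = $114,111.29; lead counsel retains $321,440.25 − $114,111.29 = $207,328.96.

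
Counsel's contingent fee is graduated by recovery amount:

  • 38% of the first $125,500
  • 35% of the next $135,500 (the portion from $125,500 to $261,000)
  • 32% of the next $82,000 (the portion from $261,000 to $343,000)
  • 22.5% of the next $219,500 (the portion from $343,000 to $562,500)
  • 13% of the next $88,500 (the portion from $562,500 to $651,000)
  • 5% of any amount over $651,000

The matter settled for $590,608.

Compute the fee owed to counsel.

$174,396.54

First $125,500 at 38% = $47,690.00
Next $135,500 at 35% = $47,425.00
Next $82,000 at 32% = $26,240.00
Next $219,500 at 22.5% = $49,387.50
Remaining $28,108 at 13% = $3,654.04
Fee: $47,690.00 + $47,425.00 + $26,240.00 + $49,387.50 + $3,654.04 = $174,396.54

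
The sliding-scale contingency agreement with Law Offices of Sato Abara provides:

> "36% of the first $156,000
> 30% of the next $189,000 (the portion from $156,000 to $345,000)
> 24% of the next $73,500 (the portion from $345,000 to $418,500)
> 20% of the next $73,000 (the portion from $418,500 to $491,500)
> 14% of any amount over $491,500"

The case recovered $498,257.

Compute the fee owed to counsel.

First $156,000 at 36% = $56,160.00
Next $189,000 at 30% = $56,700.00
Next $73,500 at 24% = $17,640.00
Next $73,000 at 20% = $14,600.00
Remaining $6,757 at 14% = $945.98
Fee: $56,160.00 + $56,700.00 + $17,640.00 + $14,600.00 + $945.98 = $146,045.98

$146,045.98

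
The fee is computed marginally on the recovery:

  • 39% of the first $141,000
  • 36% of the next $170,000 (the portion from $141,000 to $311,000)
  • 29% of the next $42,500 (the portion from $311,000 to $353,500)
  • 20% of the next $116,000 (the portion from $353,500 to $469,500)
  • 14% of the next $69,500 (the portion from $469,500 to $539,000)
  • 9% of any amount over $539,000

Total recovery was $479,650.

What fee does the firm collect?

First $141,000 at 39% = $54,990.00
Next $170,000 at 36% = $61,200.00
Next $42,500 at 29% = $12,325.00
Next $116,000 at 20% = $23,200.00
Remaining $10,150 at 14% = $1,421.00
Fee: $54,990.00 + $61,200.00 + $12,325.00 + $23,200.00 + $1,421.00 = $153,136.00

$153,136.00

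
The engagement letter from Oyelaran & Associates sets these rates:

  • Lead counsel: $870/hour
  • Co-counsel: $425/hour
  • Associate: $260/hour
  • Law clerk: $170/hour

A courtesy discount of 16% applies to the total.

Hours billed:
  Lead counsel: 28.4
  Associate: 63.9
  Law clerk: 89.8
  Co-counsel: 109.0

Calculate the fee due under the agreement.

$86,446.92

Lead counsel: 28.4 × $870 = $24,708.00
Co-counsel: 109.0 × $425 = $46,325.00
Associate: 63.9 × $260 = $16,614.00
Law clerk: 89.8 × $170 = $15,266.00
Subtotal: $102,913.00
Less 16% discount: −$16,466.08
Total: $102,913.00 − $16,466.08 = $86,446.92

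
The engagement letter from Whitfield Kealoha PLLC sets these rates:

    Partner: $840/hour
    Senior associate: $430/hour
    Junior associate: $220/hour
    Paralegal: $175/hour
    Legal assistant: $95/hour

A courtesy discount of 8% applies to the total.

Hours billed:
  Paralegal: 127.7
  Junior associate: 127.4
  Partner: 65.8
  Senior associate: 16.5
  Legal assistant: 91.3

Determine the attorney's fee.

Partner: 65.8 × $840 = $55,272.00
Senior associate: 16.5 × $430 = $7,095.00
Junior associate: 127.4 × $220 = $28,028.00
Paralegal: 127.7 × $175 = $22,347.50
Legal assistant: 91.3 × $95 = $8,673.50
Subtotal: $121,416.00
Less 8% discount: −$9,713.28
Total: $121,416.00 − $9,713.28 = $111,702.72

$111,702.72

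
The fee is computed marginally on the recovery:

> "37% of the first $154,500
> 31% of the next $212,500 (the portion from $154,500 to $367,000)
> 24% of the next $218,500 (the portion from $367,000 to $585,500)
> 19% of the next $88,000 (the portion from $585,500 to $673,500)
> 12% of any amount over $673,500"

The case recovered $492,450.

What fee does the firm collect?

$153,148.00

First $154,500 at 37% = $57,165.00
Next $212,500 at 31% = $65,875.00
Remaining $125,450 at 24% = $30,108.00
Fee: $57,165.00 + $65,875.00 + $30,108.00 = $153,148.00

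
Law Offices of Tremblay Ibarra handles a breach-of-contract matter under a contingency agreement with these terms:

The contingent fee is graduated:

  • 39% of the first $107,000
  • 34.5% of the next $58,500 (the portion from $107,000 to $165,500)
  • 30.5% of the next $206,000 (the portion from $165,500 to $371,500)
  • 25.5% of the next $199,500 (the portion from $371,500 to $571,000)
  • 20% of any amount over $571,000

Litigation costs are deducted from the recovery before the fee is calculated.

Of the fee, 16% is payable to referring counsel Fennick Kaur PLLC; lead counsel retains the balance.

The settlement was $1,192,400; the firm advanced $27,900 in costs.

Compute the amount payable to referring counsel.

Fee base (net of costs): $1,192,400 − $27,900 = $1,164,500
First $107,000 at 39% = $41,730.00
Next $58,500 at 34.5% = $20,182.50
Next $206,000 at 30.5% = $62,830.00
Next $199,500 at 25.5% = $50,872.50
Remaining $593,500 at 20% = $118,700.00
Fee: $41,730.00 + $20,182.50 + $62,830.00 + $50,872.50 + $118,700.00 = $294,315.00
Referral share: 16% of $294,315.00 = $47,090.40; lead counsel retains $294,315.00 − $47,090.40 = $247,224.60.

$47,090.40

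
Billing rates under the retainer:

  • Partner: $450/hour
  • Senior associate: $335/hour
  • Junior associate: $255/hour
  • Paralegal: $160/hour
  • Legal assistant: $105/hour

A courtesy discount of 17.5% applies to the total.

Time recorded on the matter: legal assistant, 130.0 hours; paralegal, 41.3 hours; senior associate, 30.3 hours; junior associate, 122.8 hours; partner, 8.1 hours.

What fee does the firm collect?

$53,928.19

Partner: 8.1 × $450 = $3,645.00
Senior associate: 30.3 × $335 = $10,150.50
Junior associate: 122.8 × $255 = $31,314.00
Paralegal: 41.3 × $160 = $6,608.00
Legal assistant: 130.0 × $105 = $13,650.00
Subtotal: $65,367.50
Less 17.5% discount: −$11,439.31
Total: $65,367.50 − $11,439.31 = $53,928.19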